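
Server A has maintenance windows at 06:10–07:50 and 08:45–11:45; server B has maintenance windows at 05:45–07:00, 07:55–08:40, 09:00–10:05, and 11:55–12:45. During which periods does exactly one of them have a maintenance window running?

Only in the first: 07:00–07:50, 08:45–09:00, 10:05–11:45.
Only in the second: 05:45–06:10, 07:55–08:40, 11:55–12:45.
Together these are the periods covered by exactly one.

05:45–06:10, 07:00–07:50, 07:55–08:40, 08:45–09:00, 10:05–11:45, 11:55–12:45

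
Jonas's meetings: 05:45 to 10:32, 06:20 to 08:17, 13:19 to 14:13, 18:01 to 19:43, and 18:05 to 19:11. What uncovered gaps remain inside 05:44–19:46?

05:44–05:45, 10:32–13:19, 14:13–18:01, 19:43–19:46

The merged coverage is 05:45–10:32, 13:19–14:13, 18:01–19:43.
Gaps within 05:44–19:46: 05:44–05:45, 10:32–13:19, 14:13–18:01, 19:43–19:46.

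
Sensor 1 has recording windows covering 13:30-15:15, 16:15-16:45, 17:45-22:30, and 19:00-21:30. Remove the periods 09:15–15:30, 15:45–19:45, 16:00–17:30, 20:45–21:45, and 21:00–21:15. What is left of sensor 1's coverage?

First set merges to 13:30–15:15, 16:15–16:45, 17:45–22:30.
Second set merges to 09:15–15:30, 15:45–19:45, 20:45–21:45.
13:30–15:15: fully covered by B → removed.
16:15–16:45: fully covered by B → removed.
17:45–22:30 minus B → 19:45–20:45, 21:45–22:30.

19:45–20:45, 21:45–22:30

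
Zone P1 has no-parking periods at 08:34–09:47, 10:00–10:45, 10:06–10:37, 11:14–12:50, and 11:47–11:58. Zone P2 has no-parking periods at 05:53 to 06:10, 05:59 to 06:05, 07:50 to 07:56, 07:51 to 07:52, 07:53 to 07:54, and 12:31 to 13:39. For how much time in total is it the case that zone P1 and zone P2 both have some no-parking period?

19 min

First set merges to 08:34-09:47, 10:00-10:45, 11:14-12:50.
Second set merges to 05:53-06:10, 07:50-07:56, 12:31-13:39.
A ∩ B = 12:31-12:50.
Total: 19 min.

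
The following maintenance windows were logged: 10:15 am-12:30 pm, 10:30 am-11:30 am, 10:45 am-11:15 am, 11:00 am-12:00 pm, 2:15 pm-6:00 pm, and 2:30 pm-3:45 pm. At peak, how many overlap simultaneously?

4

At 11:00 am, 4 of the intervals are simultaneously active.
No point has more.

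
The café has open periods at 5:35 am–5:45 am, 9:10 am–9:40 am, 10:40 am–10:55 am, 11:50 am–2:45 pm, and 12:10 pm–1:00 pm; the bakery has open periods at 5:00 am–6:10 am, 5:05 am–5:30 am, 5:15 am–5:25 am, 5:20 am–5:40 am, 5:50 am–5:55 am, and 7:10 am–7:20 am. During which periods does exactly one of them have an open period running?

First set merges to 5:35 am–5:45 am, 9:10 am–9:40 am, 10:40 am–10:55 am, 11:50 am–2:45 pm.
Second set merges to 5:00 am–6:10 am, 7:10 am–7:20 am.
A \ B = 9:10 am–9:40 am, 10:40 am–10:55 am, 11:50 am–2:45 pm.
B \ A = 5:00 am–5:35 am, 5:45 am–6:10 am, 7:10 am–7:20 am.
Union of the two gives the symmetric difference.

5:00 am–5:35 am, 5:45 am–6:10 am, 7:10 am–7:20 am, 9:10 am–9:40 am, 10:40 am–10:55 am, 11:50 am–2:45 pm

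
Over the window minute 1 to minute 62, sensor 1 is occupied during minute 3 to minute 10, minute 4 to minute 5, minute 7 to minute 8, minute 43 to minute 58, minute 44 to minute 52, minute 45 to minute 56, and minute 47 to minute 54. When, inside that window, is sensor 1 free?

minute 1 to minute 3, minute 10 to minute 43, minute 58 to minute 62

Covered (merged): minute 3 to minute 10, minute 43 to minute 58.
Complement within minute 1 to minute 62: minute 1 to minute 3, minute 10 to minute 43, minute 58 to minute 62.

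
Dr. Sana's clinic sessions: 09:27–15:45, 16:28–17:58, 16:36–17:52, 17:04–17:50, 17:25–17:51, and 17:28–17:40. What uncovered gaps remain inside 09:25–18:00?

09:25–09:27, 15:45–16:28, 17:58–18:00

The merged coverage is 09:27–15:45, 16:28–17:58.
Complement within 09:25–18:00: 09:25–09:27, 15:45–16:28, 17:58–18:00.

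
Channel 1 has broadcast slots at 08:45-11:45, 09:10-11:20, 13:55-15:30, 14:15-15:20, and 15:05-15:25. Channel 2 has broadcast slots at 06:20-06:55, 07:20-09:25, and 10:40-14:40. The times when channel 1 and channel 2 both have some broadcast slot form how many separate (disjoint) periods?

A, merged: 08:45-11:45, 13:55-15:30.
A ∩ B = 08:45-09:25, 10:40-11:45, 13:55-14:40.
That is 3 disjoint pieces.

3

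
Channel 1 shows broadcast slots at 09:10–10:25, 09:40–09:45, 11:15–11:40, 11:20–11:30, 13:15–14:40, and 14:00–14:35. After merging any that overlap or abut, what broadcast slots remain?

09:40–09:45 overlaps/touches 09:10–10:25 → extend to 09:10–10:25.
11:15–11:40 is disjoint → start new block.
11:20–11:30 overlaps/touches 11:15–11:40 → extend to 11:15–11:40.
13:15–14:40 is disjoint → start new block.
14:00–14:35 overlaps/touches 13:15–14:40 → extend to 13:15–14:40.

09:10–10:25, 11:15–11:40, 13:15–14:40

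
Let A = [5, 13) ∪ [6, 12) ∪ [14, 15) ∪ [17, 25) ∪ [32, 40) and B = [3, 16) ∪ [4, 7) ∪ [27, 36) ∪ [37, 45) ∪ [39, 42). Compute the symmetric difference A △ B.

Merge the first list: [5, 13), [14, 15), [17, 25), [32, 40).
Merge the second list: [3, 16), [27, 36), [37, 45).
A but not B: [17, 25), [36, 37).
B but not A: [3, 5), [13, 14), [15, 16), [27, 32), [40, 45).
Combining gives A △ B.

[3, 5) ∪ [13, 14) ∪ [15, 16) ∪ [17, 25) ∪ [27, 32) ∪ [36, 37) ∪ [40, 45)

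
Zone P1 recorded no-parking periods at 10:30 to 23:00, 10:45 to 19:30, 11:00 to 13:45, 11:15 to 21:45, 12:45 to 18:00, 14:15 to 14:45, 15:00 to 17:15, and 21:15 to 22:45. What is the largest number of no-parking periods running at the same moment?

Walk the sorted start/end points keeping a running depth.
The depth first hits 5 at 12:45.

5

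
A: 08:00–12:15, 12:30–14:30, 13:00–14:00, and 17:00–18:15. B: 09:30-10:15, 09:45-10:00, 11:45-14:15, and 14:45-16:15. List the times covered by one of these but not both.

Merge the first list: 08:00-12:15, 12:30-14:30, 17:00-18:15.
Merge the second list: 09:30-10:15, 11:45-14:15, 14:45-16:15.
A but not B: 08:00-09:30, 10:15-11:45, 14:15-14:30, 17:00-18:15.
B but not A: 12:15-12:30, 14:45-16:15.
Combining gives A △ B.

08:00-09:30, 10:15-11:45, 12:15-12:30, 14:15-14:30, 14:45-16:15, 17:00-18:15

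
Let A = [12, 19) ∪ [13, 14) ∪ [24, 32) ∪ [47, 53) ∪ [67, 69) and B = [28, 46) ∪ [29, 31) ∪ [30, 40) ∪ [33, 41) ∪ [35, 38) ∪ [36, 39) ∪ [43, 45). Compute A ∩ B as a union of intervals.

[28, 32)

Merge the first list: [12, 19), [24, 32), [47, 53), [67, 69).
Merge the second list: [28, 46).
[12, 19) meets no B interval.
[24, 32) ∩ B → [28, 32).
[47, 53) meets no B interval.
[67, 69) meets no B interval.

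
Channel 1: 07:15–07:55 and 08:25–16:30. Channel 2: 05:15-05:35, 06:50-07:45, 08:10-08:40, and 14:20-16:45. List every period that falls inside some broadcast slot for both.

07:15–07:55 ∩ B → 07:15–07:45.
08:25–16:30 ∩ B → 08:25–08:40, 14:20–16:30.

07:15–07:45, 08:25–08:40, 14:20–16:30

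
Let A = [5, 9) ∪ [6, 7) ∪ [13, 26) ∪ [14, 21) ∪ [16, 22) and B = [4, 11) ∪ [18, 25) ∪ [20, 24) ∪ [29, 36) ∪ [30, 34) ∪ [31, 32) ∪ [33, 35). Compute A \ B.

[13, 18) ∪ [25, 26)

A, merged: [5, 9), [13, 26).
B, merged: [4, 11), [18, 25), [29, 36).
[5, 9) lies entirely inside B → drops out.
[13, 26) with B removed leaves [13, 18), [25, 26).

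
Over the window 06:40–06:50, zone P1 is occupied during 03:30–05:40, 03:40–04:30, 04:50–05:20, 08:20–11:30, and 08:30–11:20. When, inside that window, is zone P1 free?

After merging, the occupied span is 03:30-05:40, 08:20-11:30.
Complement within 06:40-06:50: 06:40-06:50.

06:40-06:50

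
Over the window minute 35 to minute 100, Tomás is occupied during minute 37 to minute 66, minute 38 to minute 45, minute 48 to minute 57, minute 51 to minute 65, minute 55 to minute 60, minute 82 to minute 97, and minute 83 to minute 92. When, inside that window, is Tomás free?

minute 35 to minute 37, minute 66 to minute 82, minute 97 to minute 100

Covered (merged): minute 37 to minute 66, minute 82 to minute 97.
Gaps within minute 35 to minute 100: minute 35 to minute 37, minute 66 to minute 82, minute 97 to minute 100.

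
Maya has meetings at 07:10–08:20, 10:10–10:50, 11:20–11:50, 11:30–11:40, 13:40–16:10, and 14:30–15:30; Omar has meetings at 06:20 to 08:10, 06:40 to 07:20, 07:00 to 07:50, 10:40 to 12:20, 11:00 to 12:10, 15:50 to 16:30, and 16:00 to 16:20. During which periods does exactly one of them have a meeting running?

A, merged: 07:10-08:20, 10:10-10:50, 11:20-11:50, 13:40-16:10.
B, merged: 06:20-08:10, 10:40-12:20, 15:50-16:30.
A but not B: 08:10-08:20, 10:10-10:40, 13:40-15:50.
B but not A: 06:20-07:10, 10:50-11:20, 11:50-12:20, 16:10-16:30.
Combining gives A △ B.

06:20-07:10, 08:10-08:20, 10:10-10:40, 10:50-11:20, 11:50-12:20, 13:40-15:50, 16:10-16:30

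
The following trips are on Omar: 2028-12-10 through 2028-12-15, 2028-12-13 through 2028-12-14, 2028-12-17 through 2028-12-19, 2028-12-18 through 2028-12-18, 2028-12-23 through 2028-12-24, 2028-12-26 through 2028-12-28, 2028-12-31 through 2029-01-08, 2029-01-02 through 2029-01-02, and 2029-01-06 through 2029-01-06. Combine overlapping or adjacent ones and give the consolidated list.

2028-12-13 through 2028-12-14 overlaps/touches 2028-12-10 through 2028-12-15 → extend to 2028-12-10 through 2028-12-15.
2028-12-17 through 2028-12-19 is disjoint → start new block.
2028-12-18 through 2028-12-18 overlaps/touches 2028-12-17 through 2028-12-19 → extend to 2028-12-17 through 2028-12-19.
2028-12-23 through 2028-12-24 is disjoint → start new block.
2028-12-26 through 2028-12-28 is disjoint → start new block.
2028-12-31 through 2029-01-08 is disjoint → start new block.
2029-01-02 through 2029-01-02 overlaps/touches 2028-12-31 through 2029-01-08 → extend to 2028-12-31 through 2029-01-08.
2029-01-06 through 2029-01-06 overlaps/touches 2028-12-31 through 2029-01-08 → extend to 2028-12-31 through 2029-01-08.

2028-12-10 through 2028-12-15, 2028-12-17 through 2028-12-19, 2028-12-23 through 2028-12-24, 2028-12-26 through 2028-12-28, 2028-12-31 through 2029-01-08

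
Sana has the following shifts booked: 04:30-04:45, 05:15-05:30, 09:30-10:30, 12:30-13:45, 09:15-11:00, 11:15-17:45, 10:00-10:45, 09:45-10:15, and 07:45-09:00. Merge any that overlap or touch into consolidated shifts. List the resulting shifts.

04:30–04:45, 05:15–05:30, 07:45–09:00, 09:15–11:00, 11:15–17:45

Sort by start: 04:30–04:45, 05:15–05:30, 07:45–09:00, 09:15–11:00, 09:30–10:30, 09:45–10:15, 10:00–10:45, 11:15–17:45, 12:30–13:45.
05:15–05:30 is disjoint → start new block.
07:45–09:00 is disjoint → start new block.
09:15–11:00 is disjoint → start new block.
09:30–10:30 overlaps/touches 09:15–11:00 → extend to 09:15–11:00.
09:45–10:15 overlaps/touches 09:15–11:00 → extend to 09:15–11:00.
10:00–10:45 overlaps/touches 09:15–11:00 → extend to 09:15–11:00.
11:15–17:45 is disjoint → start new block.
12:30–13:45 overlaps/touches 11:15–17:45 → extend to 11:15–17:45.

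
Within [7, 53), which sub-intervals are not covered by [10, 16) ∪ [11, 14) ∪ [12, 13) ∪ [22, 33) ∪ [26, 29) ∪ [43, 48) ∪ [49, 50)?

Covered (merged): [10, 16), [22, 33), [43, 48), [49, 50).
Complement within [7, 53): [7, 10), [16, 22), [33, 43), [48, 49), [50, 53).

[7, 10) ∪ [16, 22) ∪ [33, 43) ∪ [48, 49) ∪ [50, 53)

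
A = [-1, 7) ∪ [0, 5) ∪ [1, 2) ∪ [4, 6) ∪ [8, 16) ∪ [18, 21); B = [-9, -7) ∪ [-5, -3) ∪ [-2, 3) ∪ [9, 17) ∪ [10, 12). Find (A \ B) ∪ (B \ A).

[-9, -7) ∪ [-5, -3) ∪ [-2, -1) ∪ [3, 7) ∪ [8, 9) ∪ [16, 17) ∪ [18, 21)

A, merged: [-1, 7), [8, 16), [18, 21).
B, merged: [-9, -7), [-5, -3), [-2, 3), [9, 17).
A \ B = [3, 7), [8, 9), [18, 21).
B \ A = [-9, -7), [-5, -3), [-2, -1), [16, 17).
Union of the two gives the symmetric difference.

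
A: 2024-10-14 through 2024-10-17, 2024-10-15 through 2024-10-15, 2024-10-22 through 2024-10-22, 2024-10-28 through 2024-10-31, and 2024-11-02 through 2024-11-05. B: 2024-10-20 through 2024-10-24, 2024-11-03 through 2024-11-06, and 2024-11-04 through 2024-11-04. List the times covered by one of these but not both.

A, merged: 2024-10-14 through 2024-10-17, 2024-10-22 through 2024-10-22, 2024-10-28 through 2024-10-31, 2024-11-02 through 2024-11-05.
B, merged: 2024-10-20 through 2024-10-24, 2024-11-03 through 2024-11-06.
A \ B = 2024-10-14 through 2024-10-17, 2024-10-28 through 2024-10-31, 2024-11-02 through 2024-11-02.
B \ A = 2024-10-20 through 2024-10-21, 2024-10-23 through 2024-10-24, 2024-11-06 through 2024-11-06.
Union of the two gives the symmetric difference.

2024-10-14 through 2024-10-17, 2024-10-20 through 2024-10-21, 2024-10-23 through 2024-10-24, 2024-10-28 through 2024-10-31, 2024-11-02 through 2024-11-02, 2024-11-06 through 2024-11-06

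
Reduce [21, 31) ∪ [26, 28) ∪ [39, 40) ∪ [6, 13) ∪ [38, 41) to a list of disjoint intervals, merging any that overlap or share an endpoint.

[6, 13) ∪ [21, 31) ∪ [38, 41)

Sort by start: [6, 13), [21, 31), [26, 28), [38, 41), [39, 40).
[21, 31) is disjoint → start new block.
[26, 28) overlaps/touches [21, 31) → extend to [21, 31).
[38, 41) is disjoint → start new block.
[39, 40) overlaps/touches [38, 41) → extend to [38, 41).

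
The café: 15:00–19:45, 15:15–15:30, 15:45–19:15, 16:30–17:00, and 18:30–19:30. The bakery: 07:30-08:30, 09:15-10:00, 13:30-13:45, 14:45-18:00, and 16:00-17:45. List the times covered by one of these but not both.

07:30–08:30, 09:15–10:00, 13:30–13:45, 14:45–15:00, 18:00–19:45

A, merged: 15:00–19:45.
B, merged: 07:30–08:30, 09:15–10:00, 13:30–13:45, 14:45–18:00.
A but not B: 18:00–19:45.
B but not A: 07:30–08:30, 09:15–10:00, 13:30–13:45, 14:45–15:00.
Combining gives A △ B.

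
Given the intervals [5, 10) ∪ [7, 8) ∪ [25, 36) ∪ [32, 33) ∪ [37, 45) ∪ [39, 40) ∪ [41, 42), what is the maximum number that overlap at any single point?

2

Walk the sorted start/end points keeping a running depth.
The depth first hits 2 at 7.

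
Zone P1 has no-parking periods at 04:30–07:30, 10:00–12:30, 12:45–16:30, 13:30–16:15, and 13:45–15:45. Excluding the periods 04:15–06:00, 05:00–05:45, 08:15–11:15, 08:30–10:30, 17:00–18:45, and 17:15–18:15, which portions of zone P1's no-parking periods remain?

06:00–07:30, 11:15–12:30, 12:45–16:30

Merge the first list: 04:30–07:30, 10:00–12:30, 12:45–16:30.
Merge the second list: 04:15–06:00, 08:15–11:15, 17:00–18:45.
04:30–07:30 minus B → 06:00–07:30.
10:00–12:30 minus B → 11:15–12:30.
12:45–16:30: no B overlap → unchanged.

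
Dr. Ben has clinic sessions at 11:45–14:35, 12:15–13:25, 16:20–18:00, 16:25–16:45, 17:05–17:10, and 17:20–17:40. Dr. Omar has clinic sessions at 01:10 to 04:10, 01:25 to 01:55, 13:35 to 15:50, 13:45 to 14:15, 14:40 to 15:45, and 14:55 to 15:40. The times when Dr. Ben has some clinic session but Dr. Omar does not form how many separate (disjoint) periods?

A, merged: 11:45–14:35, 16:20–18:00.
B, merged: 01:10–04:10, 13:35–15:50.
A \ B = 11:45–13:35, 16:20–18:00.
That is 2 disjoint pieces.

2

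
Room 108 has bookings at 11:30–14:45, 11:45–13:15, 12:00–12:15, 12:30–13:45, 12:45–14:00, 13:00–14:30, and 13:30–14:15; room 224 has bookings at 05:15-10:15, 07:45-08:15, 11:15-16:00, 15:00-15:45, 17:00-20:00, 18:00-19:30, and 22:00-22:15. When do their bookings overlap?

11:30–14:45

Merge the first list: 11:30–14:45.
Merge the second list: 05:15–10:15, 11:15–16:00, 17:00–20:00, 22:00–22:15.
11:30–14:45 ∩ B → 11:30–14:45.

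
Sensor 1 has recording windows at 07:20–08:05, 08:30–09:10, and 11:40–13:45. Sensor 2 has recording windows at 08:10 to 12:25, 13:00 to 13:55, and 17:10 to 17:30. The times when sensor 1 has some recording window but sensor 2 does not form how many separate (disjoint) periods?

A \ B = 07:20–08:05, 12:25–13:00.
That is 2 disjoint pieces.

2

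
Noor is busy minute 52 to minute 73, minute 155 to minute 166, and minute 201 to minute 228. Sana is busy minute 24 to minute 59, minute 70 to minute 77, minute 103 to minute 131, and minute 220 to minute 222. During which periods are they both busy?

minute 52 to minute 73 ∩ B → minute 52 to minute 59, minute 70 to minute 73.
minute 155 to minute 166 meets no B interval.
minute 201 to minute 228 ∩ B → minute 220 to minute 222.

minute 52 to minute 59, minute 70 to minute 73, minute 220 to minute 222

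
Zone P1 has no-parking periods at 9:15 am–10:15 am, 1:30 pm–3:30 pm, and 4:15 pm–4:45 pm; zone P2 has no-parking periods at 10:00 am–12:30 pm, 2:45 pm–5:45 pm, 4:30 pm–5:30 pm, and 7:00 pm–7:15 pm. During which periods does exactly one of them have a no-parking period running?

Second set merges to 10:00 am-12:30 pm, 2:45 pm-5:45 pm, 7:00 pm-7:15 pm.
Only in the first: 9:15 am-10:00 am, 1:30 pm-2:45 pm.
Only in the second: 10:15 am-12:30 pm, 3:30 pm-4:15 pm, 4:45 pm-5:45 pm, 7:00 pm-7:15 pm.
Together these are the periods covered by exactly one.

9:15 am-10:00 am, 10:15 am-12:30 pm, 1:30 pm-2:45 pm, 3:30 pm-4:15 pm, 4:45 pm-5:45 pm, 7:00 pm-7:15 pm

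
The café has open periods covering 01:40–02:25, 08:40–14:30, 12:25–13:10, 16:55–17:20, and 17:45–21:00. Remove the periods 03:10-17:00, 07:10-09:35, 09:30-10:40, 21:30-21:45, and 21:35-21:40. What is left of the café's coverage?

01:40–02:25, 17:00–17:20, 17:45–21:00

First set merges to 01:40–02:25, 08:40–14:30, 16:55–17:20, 17:45–21:00.
Second set merges to 03:10–17:00, 21:30–21:45.
01:40–02:25: no B overlap → unchanged.
08:40–14:30: fully covered by B → removed.
16:55–17:20 minus B → 17:00–17:20.
17:45–21:00: no B overlap → unchanged.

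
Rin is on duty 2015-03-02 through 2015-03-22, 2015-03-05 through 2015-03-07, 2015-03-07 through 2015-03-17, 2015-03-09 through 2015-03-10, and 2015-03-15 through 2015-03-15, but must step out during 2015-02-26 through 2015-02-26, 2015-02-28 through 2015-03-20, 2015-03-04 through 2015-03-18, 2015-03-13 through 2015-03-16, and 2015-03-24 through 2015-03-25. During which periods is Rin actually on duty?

First set merges to 2015-03-02 through 2015-03-22.
Second set merges to 2015-02-26 through 2015-02-26, 2015-02-28 through 2015-03-20, 2015-03-24 through 2015-03-25.
2015-03-02 through 2015-03-22 \ B = 2015-03-21 through 2015-03-22.

2015-03-21 through 2015-03-22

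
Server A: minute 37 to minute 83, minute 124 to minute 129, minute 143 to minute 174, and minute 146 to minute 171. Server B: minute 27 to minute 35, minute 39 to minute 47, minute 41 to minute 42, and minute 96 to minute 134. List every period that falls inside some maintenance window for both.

minute 39 to minute 47, minute 124 to minute 129

Merge the first list: minute 37 to minute 83, minute 124 to minute 129, minute 143 to minute 174.
Merge the second list: minute 27 to minute 35, minute 39 to minute 47, minute 96 to minute 134.
minute 37 to minute 83 ∩ B → minute 39 to minute 47.
minute 124 to minute 129 ∩ B → minute 124 to minute 129.
minute 143 to minute 174 meets no B interval.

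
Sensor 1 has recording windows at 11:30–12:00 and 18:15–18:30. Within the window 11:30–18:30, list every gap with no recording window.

12:00–18:15

After merging, the occupied span is 11:30–12:00, 18:15–18:30.
Gaps within 11:30–18:30: 12:00–18:15.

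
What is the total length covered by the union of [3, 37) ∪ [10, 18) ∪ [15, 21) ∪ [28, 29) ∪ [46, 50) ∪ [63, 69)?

44

Merged: [3, 37), [46, 50), [63, 69).
Lengths: 34 + 4 + 6 = 44.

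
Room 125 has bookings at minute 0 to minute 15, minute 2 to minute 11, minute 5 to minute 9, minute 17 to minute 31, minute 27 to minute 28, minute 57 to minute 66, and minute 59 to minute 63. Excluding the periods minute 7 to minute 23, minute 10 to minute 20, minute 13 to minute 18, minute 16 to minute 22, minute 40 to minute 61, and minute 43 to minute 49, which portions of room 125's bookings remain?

minute 0 to minute 7, minute 23 to minute 31, minute 61 to minute 66

First set merges to minute 0 to minute 15, minute 17 to minute 31, minute 57 to minute 66.
Second set merges to minute 7 to minute 23, minute 40 to minute 61.
minute 0 to minute 15 with B removed leaves minute 0 to minute 7.
minute 17 to minute 31 with B removed leaves minute 23 to minute 31.
minute 57 to minute 66 with B removed leaves minute 61 to minute 66.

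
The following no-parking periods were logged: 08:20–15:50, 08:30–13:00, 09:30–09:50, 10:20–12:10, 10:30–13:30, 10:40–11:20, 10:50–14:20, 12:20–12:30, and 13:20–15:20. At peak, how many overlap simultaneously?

Walk the sorted start/end points keeping a running depth.
The depth first hits 6 at 10:50.

6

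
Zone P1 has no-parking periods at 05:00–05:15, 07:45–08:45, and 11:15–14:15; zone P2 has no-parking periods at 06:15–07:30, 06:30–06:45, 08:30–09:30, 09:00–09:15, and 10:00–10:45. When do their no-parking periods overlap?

08:30–08:45

Merge the second list: 06:15–07:30, 08:30–09:30, 10:00–10:45.
05:00–05:15 falls entirely outside B.
07:45–08:45 overlaps B on 08:30–08:45.
11:15–14:15 falls entirely outside B.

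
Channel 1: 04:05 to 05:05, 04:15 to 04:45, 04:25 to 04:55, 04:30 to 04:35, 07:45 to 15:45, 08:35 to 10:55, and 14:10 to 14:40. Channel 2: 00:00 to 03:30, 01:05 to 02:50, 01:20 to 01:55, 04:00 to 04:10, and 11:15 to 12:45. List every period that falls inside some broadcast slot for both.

First set merges to 04:05-05:05, 07:45-15:45.
Second set merges to 00:00-03:30, 04:00-04:10, 11:15-12:45.
04:05-05:05 meets the second set on 04:05-04:10.
07:45-15:45 meets the second set on 11:15-12:45.

04:05-04:10, 11:15-12:45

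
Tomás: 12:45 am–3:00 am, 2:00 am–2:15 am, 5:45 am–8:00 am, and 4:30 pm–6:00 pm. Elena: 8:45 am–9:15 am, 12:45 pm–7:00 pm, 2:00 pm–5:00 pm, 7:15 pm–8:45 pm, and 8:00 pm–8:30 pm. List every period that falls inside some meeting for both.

Merge the first list: 12:45 am–3:00 am, 5:45 am–8:00 am, 4:30 pm–6:00 pm.
Merge the second list: 8:45 am–9:15 am, 12:45 pm–7:00 pm, 7:15 pm–8:45 pm.
12:45 am–3:00 am meets no B interval.
5:45 am–8:00 am meets no B interval.
4:30 pm–6:00 pm ∩ B → 4:30 pm–6:00 pm.

4:30 pm–6:00 pm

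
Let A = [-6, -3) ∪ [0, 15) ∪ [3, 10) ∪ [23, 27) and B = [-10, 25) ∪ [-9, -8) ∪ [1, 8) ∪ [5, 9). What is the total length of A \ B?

2

First set merges to [-6, -3), [0, 15), [23, 27).
Second set merges to [-10, 25).
A \ B = [25, 27).
Total: 2.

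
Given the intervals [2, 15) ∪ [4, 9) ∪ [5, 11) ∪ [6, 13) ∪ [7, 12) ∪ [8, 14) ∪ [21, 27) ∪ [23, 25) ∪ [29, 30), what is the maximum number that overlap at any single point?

6

At 8, 6 of the intervals are simultaneously active.
No point has more.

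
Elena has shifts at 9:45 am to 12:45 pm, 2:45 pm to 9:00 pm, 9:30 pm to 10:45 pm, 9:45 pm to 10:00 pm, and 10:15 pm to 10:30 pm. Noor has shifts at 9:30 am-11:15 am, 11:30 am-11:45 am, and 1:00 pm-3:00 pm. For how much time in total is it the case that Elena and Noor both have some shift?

First set merges to 9:45 am–12:45 pm, 2:45 pm–9:00 pm, 9:30 pm–10:45 pm.
A ∩ B = 9:45 am–11:15 am, 11:30 am–11:45 am, 2:45 pm–3:00 pm.
Total: 1 h 30 min + 15 min + 15 min = 2 h.

2 h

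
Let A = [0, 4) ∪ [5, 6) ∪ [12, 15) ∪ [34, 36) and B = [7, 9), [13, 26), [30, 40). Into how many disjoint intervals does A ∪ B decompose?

A ∪ B = [0, 4), [5, 6), [7, 9), [12, 26), [30, 40).
That is 5 disjoint pieces.

5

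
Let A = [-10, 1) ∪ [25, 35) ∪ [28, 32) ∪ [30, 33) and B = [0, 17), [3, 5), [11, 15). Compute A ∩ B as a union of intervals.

[0, 1)

Merge the first list: [-10, 1), [25, 35).
Merge the second list: [0, 17).
[-10, 1) ∩ B → [0, 1).
[25, 35) meets no B interval.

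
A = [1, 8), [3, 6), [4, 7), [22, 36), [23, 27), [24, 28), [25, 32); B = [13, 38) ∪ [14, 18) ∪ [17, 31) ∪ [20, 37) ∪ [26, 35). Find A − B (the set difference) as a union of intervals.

First set merges to [1, 8), [22, 36).
Second set merges to [13, 38).
[1, 8) is untouched.
[22, 36) lies entirely inside B → drops out.

[1, 8)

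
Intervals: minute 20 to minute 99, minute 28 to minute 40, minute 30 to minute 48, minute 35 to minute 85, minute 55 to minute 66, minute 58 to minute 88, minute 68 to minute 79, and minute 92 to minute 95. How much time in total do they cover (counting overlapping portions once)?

79 minutes

Merged: minute 20 to minute 99.
Length: 79 minutes.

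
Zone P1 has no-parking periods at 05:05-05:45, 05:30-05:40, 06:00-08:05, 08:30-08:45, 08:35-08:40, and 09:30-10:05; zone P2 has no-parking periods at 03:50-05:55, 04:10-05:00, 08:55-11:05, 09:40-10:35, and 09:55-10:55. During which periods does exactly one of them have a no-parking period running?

03:50-05:05, 05:45-05:55, 06:00-08:05, 08:30-08:45, 08:55-09:30, 10:05-11:05

First set merges to 05:05-05:45, 06:00-08:05, 08:30-08:45, 09:30-10:05.
Second set merges to 03:50-05:55, 08:55-11:05.
A but not B: 06:00-08:05, 08:30-08:45.
B but not A: 03:50-05:05, 05:45-05:55, 08:55-09:30, 10:05-11:05.
Combining gives A △ B.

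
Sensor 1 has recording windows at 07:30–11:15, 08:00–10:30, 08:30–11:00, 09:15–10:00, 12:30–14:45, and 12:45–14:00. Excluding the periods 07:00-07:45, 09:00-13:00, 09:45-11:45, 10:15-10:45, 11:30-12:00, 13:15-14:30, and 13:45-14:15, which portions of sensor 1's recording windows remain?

07:45–09:00, 13:00–13:15, 14:30–14:45

A, merged: 07:30–11:15, 12:30–14:45.
B, merged: 07:00–07:45, 09:00–13:00, 13:15–14:30.
07:30–11:15 minus B → 07:45–09:00.
12:30–14:45 minus B → 13:00–13:15, 14:30–14:45.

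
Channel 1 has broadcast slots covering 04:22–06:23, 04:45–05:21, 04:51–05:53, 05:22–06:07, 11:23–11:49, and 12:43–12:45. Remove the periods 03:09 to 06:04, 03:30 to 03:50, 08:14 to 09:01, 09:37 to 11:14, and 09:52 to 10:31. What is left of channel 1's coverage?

Merge the first list: 04:22–06:23, 11:23–11:49, 12:43–12:45.
Merge the second list: 03:09–06:04, 08:14–09:01, 09:37–11:14.
04:22–06:23 \ B = 06:04–06:23.
11:23–11:49: nothing removed.
12:43–12:45: nothing removed.

06:04–06:23, 11:23–11:49, 12:43–12:45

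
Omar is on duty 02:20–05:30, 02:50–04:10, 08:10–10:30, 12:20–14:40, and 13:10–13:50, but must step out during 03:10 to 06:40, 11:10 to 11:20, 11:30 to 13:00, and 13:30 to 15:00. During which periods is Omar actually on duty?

First set merges to 02:20–05:30, 08:10–10:30, 12:20–14:40.
02:20–05:30 with B removed leaves 02:20–03:10.
08:10–10:30 is untouched.
12:20–14:40 with B removed leaves 13:00–13:30.

02:20–03:10, 08:10–10:30, 13:00–13:30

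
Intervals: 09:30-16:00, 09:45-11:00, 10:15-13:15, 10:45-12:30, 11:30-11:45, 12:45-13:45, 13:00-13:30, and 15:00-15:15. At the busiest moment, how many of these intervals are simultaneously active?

Sweep endpoints in order; track running count of active intervals.
Peak of 4 reached at 10:45.

4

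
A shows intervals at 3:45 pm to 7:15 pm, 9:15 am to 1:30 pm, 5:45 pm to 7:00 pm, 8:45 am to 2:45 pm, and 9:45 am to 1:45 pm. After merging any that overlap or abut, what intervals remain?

8:45 am–2:45 pm, 3:45 pm–7:15 pm

Sort by start: 8:45 am–2:45 pm, 9:15 am–1:30 pm, 9:45 am–1:45 pm, 3:45 pm–7:15 pm, 5:45 pm–7:00 pm.
9:15 am–1:30 pm overlaps/touches 8:45 am–2:45 pm → extend to 8:45 am–2:45 pm.
9:45 am–1:45 pm overlaps/touches 8:45 am–2:45 pm → extend to 8:45 am–2:45 pm.
3:45 pm–7:15 pm is disjoint → start new block.
5:45 pm–7:00 pm overlaps/touches 3:45 pm–7:15 pm → extend to 3:45 pm–7:15 pm.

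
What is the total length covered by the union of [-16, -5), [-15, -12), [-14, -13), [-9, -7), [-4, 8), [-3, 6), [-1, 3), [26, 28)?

25

Merged: [-16, -5), [-4, 8), [26, 28).
Lengths: 11 + 12 + 2 = 25.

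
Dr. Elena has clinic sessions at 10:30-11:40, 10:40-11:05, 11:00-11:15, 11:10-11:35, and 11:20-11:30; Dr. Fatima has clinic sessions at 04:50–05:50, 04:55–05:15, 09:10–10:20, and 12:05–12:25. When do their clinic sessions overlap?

none

A, merged: 10:30–11:40.
B, merged: 04:50–05:50, 09:10–10:20, 12:05–12:25.
10:30–11:40 meets no B interval.
No overlap.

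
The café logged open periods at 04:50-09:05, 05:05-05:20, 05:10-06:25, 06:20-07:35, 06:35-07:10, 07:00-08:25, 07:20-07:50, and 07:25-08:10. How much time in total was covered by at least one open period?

Merged: 04:50–09:05.
Length: 4 h 15 min.

4 h 15 min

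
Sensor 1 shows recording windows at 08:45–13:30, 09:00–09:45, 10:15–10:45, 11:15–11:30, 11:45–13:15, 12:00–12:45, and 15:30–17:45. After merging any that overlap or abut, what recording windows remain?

09:00-09:45 overlaps/touches 08:45-13:30 → extend to 08:45-13:30.
10:15-10:45 overlaps/touches 08:45-13:30 → extend to 08:45-13:30.
11:15-11:30 overlaps/touches 08:45-13:30 → extend to 08:45-13:30.
11:45-13:15 overlaps/touches 08:45-13:30 → extend to 08:45-13:30.
12:00-12:45 overlaps/touches 08:45-13:30 → extend to 08:45-13:30.
15:30-17:45 is disjoint → start new block.

08:45-13:30, 15:30-17:45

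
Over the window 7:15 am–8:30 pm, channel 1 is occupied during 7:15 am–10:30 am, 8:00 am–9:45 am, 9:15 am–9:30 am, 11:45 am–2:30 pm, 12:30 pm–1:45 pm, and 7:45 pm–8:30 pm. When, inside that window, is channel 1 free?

10:30 am–11:45 am, 2:30 pm–7:45 pm

The merged coverage is 7:15 am–10:30 am, 11:45 am–2:30 pm, 7:45 pm–8:30 pm.
Uncovered inside 7:15 am–8:30 pm: 10:30 am–11:45 am, 2:30 pm–7:45 pm.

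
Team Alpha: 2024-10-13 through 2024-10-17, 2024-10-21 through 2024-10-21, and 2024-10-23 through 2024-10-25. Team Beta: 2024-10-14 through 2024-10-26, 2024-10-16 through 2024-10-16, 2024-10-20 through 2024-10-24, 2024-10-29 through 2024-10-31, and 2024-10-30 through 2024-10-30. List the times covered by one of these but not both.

Second set merges to 2024-10-14 through 2024-10-26, 2024-10-29 through 2024-10-31.
A \ B = 2024-10-13 through 2024-10-13.
B \ A = 2024-10-18 through 2024-10-20, 2024-10-22 through 2024-10-22, 2024-10-26 through 2024-10-26, 2024-10-29 through 2024-10-31.
Union of the two gives the symmetric difference.

2024-10-13 through 2024-10-13, 2024-10-18 through 2024-10-20, 2024-10-22 through 2024-10-22, 2024-10-26 through 2024-10-26, 2024-10-29 through 2024-10-31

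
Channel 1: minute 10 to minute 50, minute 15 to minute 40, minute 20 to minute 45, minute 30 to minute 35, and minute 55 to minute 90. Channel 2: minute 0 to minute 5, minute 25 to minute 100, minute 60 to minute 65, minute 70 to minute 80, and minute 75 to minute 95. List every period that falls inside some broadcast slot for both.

minute 25 to minute 50, minute 55 to minute 90

First set merges to minute 10 to minute 50, minute 55 to minute 90.
Second set merges to minute 0 to minute 5, minute 25 to minute 100.
minute 10 to minute 50 ∩ B → minute 25 to minute 50.
minute 55 to minute 90 ∩ B → minute 55 to minute 90.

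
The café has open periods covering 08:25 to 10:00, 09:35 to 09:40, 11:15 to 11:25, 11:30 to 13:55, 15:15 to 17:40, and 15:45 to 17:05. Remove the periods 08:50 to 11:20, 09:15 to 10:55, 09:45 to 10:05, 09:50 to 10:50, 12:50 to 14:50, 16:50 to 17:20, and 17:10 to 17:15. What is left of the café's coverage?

08:25–08:50, 11:20–11:25, 11:30–12:50, 15:15–16:50, 17:20–17:40

First set merges to 08:25–10:00, 11:15–11:25, 11:30–13:55, 15:15–17:40.
Second set merges to 08:50–11:20, 12:50–14:50, 16:50–17:20.
08:25–10:00 \ B = 08:25–08:50.
11:15–11:25 \ B = 11:20–11:25.
11:30–13:55 \ B = 11:30–12:50.
15:15–17:40 \ B = 15:15–16:50, 17:20–17:40.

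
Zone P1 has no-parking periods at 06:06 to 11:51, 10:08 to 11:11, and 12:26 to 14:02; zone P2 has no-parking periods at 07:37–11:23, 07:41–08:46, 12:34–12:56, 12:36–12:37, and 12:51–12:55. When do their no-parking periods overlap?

07:37–11:23, 12:34–12:56

Merge the first list: 06:06–11:51, 12:26–14:02.
Merge the second list: 07:37–11:23, 12:34–12:56.
06:06–11:51 ∩ B → 07:37–11:23.
12:26–14:02 ∩ B → 12:34–12:56.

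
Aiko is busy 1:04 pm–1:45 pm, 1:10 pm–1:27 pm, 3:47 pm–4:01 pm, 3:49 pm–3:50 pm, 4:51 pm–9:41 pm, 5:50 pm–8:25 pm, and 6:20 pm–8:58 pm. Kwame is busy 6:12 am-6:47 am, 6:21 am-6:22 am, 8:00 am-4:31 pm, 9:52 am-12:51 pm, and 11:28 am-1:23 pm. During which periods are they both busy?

1:04 pm–1:45 pm, 3:47 pm–4:01 pm

A, merged: 1:04 pm–1:45 pm, 3:47 pm–4:01 pm, 4:51 pm–9:41 pm.
B, merged: 6:12 am–6:47 am, 8:00 am–4:31 pm.
1:04 pm–1:45 pm overlaps B on 1:04 pm–1:45 pm.
3:47 pm–4:01 pm overlaps B on 3:47 pm–4:01 pm.
4:51 pm–9:41 pm falls entirely outside B.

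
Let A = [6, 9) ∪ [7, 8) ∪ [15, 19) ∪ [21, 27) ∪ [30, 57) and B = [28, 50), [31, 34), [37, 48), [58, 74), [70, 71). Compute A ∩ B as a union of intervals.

A, merged: [6, 9), [15, 19), [21, 27), [30, 57).
B, merged: [28, 50), [58, 74).
[6, 9) meets no B interval.
[15, 19) meets no B interval.
[21, 27) meets no B interval.
[30, 57) ∩ B → [30, 50).

[30, 50)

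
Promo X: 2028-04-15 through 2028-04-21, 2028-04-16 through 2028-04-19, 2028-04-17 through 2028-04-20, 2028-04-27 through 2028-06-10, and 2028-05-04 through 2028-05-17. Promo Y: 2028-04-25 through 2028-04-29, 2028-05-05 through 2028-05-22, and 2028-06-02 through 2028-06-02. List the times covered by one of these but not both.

A, merged: 2028-04-15 through 2028-04-21, 2028-04-27 through 2028-06-10.
A \ B = 2028-04-15 through 2028-04-21, 2028-04-30 through 2028-05-04, 2028-05-23 through 2028-06-01, 2028-06-03 through 2028-06-10.
B \ A = 2028-04-25 through 2028-04-26.
Union of the two gives the symmetric difference.

2028-04-15 through 2028-04-21, 2028-04-25 through 2028-04-26, 2028-04-30 through 2028-05-04, 2028-05-23 through 2028-06-01, 2028-06-03 through 2028-06-10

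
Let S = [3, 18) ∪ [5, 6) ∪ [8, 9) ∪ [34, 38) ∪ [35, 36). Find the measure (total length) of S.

19

Merged: [3, 18), [34, 38).
Lengths: 15 + 4 = 19.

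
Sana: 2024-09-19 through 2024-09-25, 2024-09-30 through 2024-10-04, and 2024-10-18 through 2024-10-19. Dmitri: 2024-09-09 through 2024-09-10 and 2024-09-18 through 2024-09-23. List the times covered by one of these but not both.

2024-09-09 through 2024-09-10, 2024-09-18 through 2024-09-18, 2024-09-24 through 2024-09-25, 2024-09-30 through 2024-10-04, 2024-10-18 through 2024-10-19

A \ B = 2024-09-24 through 2024-09-25, 2024-09-30 through 2024-10-04, 2024-10-18 through 2024-10-19.
B \ A = 2024-09-09 through 2024-09-10, 2024-09-18 through 2024-09-18.
Union of the two gives the symmetric difference.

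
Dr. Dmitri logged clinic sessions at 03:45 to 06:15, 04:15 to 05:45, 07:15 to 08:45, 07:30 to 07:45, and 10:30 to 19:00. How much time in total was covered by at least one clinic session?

12 h 30 min

Merged: 03:45–06:15, 07:15–08:45, 10:30–19:00.
Lengths: 2 h 30 min + 1 h 30 min + 8 h 30 min = 12 h 30 min.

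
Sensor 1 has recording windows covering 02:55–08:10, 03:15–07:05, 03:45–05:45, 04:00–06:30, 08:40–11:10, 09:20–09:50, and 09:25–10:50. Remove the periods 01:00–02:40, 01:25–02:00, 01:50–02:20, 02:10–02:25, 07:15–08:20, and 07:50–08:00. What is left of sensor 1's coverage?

Merge the first list: 02:55–08:10, 08:40–11:10.
Merge the second list: 01:00–02:40, 07:15–08:20.
02:55–08:10 \ B = 02:55–07:15.
08:40–11:10: nothing removed.

02:55–07:15, 08:40–11:10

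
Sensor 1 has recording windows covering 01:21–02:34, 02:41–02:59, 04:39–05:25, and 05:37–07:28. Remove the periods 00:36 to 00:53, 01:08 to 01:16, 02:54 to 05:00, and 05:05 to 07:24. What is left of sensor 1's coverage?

01:21–02:34: no B overlap → unchanged.
02:41–02:59 minus B → 02:41–02:54.
04:39–05:25 minus B → 05:00–05:05.
05:37–07:28 minus B → 07:24–07:28.

01:21–02:34, 02:41–02:54, 05:00–05:05, 07:24–07:28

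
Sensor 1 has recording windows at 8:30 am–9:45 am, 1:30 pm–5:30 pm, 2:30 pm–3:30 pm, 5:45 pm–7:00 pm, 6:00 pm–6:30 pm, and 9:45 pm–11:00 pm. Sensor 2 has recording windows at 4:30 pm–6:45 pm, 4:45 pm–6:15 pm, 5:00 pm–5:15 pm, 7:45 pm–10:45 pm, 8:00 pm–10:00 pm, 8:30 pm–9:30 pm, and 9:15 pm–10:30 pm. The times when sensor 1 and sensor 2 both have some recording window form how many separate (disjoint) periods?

3

First set merges to 8:30 am-9:45 am, 1:30 pm-5:30 pm, 5:45 pm-7:00 pm, 9:45 pm-11:00 pm.
Second set merges to 4:30 pm-6:45 pm, 7:45 pm-10:45 pm.
A ∩ B = 4:30 pm-5:30 pm, 5:45 pm-6:45 pm, 9:45 pm-10:45 pm.
That is 3 disjoint pieces.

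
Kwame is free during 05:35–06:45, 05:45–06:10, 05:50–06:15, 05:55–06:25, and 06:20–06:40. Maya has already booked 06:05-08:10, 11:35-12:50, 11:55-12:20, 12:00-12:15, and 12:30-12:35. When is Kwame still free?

A, merged: 05:35-06:45.
B, merged: 06:05-08:10, 11:35-12:50.
05:35-06:45 minus B → 05:35-06:05.

05:35-06:05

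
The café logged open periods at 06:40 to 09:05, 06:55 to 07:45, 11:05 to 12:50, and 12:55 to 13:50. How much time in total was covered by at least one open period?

Merged: 06:40-09:05, 11:05-12:50, 12:55-13:50.
Lengths: 2 h 25 min + 1 h 45 min + 55 min = 5 h 5 min.

5 h 5 min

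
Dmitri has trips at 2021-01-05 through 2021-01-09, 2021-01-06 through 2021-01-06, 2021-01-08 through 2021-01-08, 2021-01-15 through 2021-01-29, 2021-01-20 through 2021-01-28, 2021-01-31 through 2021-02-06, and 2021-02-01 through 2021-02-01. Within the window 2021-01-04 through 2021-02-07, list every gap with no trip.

2021-01-04 through 2021-01-04, 2021-01-10 through 2021-01-14, 2021-01-30 through 2021-01-30, 2021-02-07 through 2021-02-07

The merged coverage is 2021-01-05 through 2021-01-09, 2021-01-15 through 2021-01-29, 2021-01-31 through 2021-02-06.
Gaps within 2021-01-04 through 2021-02-07: 2021-01-04 through 2021-01-04, 2021-01-10 through 2021-01-14, 2021-01-30 through 2021-01-30, 2021-02-07 through 2021-02-07.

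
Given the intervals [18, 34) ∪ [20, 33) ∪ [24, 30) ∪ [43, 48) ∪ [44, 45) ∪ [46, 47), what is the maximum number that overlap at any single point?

3

Walk the sorted start/end points keeping a running depth.
The depth first hits 3 at 24.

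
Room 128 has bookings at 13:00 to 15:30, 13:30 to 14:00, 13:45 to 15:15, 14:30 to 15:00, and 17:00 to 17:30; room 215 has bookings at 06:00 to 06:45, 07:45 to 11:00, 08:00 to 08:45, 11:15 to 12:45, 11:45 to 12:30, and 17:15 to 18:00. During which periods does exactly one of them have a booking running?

06:00-06:45, 07:45-11:00, 11:15-12:45, 13:00-15:30, 17:00-17:15, 17:30-18:00

Merge the first list: 13:00-15:30, 17:00-17:30.
Merge the second list: 06:00-06:45, 07:45-11:00, 11:15-12:45, 17:15-18:00.
Only in the first: 13:00-15:30, 17:00-17:15.
Only in the second: 06:00-06:45, 07:45-11:00, 11:15-12:45, 17:30-18:00.
Together these are the periods covered by exactly one.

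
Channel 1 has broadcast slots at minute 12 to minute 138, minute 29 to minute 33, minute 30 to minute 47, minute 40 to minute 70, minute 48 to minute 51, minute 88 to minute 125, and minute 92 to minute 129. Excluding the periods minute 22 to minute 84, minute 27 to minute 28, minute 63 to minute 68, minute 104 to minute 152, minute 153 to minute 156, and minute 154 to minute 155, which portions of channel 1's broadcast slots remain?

minute 12 to minute 22, minute 84 to minute 104

First set merges to minute 12 to minute 138.
Second set merges to minute 22 to minute 84, minute 104 to minute 152, minute 153 to minute 156.
minute 12 to minute 138 with B removed leaves minute 12 to minute 22, minute 84 to minute 104.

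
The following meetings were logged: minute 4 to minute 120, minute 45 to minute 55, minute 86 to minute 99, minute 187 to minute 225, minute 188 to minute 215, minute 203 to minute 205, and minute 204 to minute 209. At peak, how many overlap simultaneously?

Walk the sorted start/end points keeping a running depth.
The depth first hits 4 at minute 204.

4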